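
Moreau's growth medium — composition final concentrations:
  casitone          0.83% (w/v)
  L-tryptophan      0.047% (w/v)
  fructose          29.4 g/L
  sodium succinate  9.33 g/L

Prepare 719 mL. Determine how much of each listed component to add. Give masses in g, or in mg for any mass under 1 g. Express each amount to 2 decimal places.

Scale factor relative to 1 L: 0.719.
casitone: 0.83 g per 100 mL × 719 mL ÷ 100 = 5.97 g
L-tryptophan: 0.047 g per 100 mL × 719 mL ÷ 100 = 0.33793 g = 337.93 mg
fructose: 29.4 g/L × 0.719 L = 21.14 g
sodium succinate: 9.33 g/L × 0.719 L = 6.71 g

casitone 5.97 g; L-tryptophan 337.93 mg; fructose 21.14 g; sodium succinate 6.71 g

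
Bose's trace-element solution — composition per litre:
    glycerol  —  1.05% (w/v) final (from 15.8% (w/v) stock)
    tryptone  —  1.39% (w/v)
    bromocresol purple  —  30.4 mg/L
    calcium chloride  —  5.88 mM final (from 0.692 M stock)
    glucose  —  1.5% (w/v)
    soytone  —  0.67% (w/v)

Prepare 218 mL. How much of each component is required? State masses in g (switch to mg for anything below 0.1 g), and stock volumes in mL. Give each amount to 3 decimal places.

glycerol 14.487 mL; tryptone 3.030 g; bromocresol purple 6.627 mg; calcium chloride 1.852 mL; glucose 3.270 g; soytone 1.461 g

Target volume = 218 mL = 0.218 L.
glycerol: C1V1 = C2V2 → 1.05% ÷ 15.8% × 218 mL = 14.487 mL
tryptone: 1.39% w/v = 13.9 g/L → 13.9 × 0.218 L = 3.030 g
bromocresol purple: 30.4 mg/L × 0.218 L = 6.627 mg
calcium chloride: V = C2·V2/C1 = 5.88 mM × 218 mL ÷ 692 mM = 1.852 mL
glucose: 1.5 g per 100 mL × 218 mL ÷ 100 = 3.270 g
soytone: 0.67% w/v = 6.7 g/L → 6.7 × 0.218 L = 1.461 g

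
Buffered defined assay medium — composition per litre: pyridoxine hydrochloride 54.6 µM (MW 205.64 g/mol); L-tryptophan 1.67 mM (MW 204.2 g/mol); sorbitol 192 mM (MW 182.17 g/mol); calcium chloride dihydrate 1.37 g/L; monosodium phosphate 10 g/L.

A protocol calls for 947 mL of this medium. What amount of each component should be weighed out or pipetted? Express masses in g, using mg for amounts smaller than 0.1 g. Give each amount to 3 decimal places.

Scale factor relative to 1 L: 0.947.
pyridoxine hydrochloride: 54.6 µmol/L × 205.64 g/mol × 0.947 L ÷ 1000 = 10.633 mg
L-tryptophan: 1.67 mmol/L × 204.2 g/mol × 0.947 L ÷ 1000 = 0.323 g
sorbitol: 192 mmol/L × 182.17 g/mol × 0.947 L ÷ 1000 = 33.123 g
calcium chloride dihydrate: 1.37 g/L × 0.947 L = 1.297 g
monosodium phosphate: 10 g/L × 0.947 L = 9.470 g

pyridoxine hydrochloride 10.633 mg; L-tryptophan 0.323 g; sorbitol 33.123 g; calcium chloride dihydrate 1.297 g; monosodium phosphate 9.470 g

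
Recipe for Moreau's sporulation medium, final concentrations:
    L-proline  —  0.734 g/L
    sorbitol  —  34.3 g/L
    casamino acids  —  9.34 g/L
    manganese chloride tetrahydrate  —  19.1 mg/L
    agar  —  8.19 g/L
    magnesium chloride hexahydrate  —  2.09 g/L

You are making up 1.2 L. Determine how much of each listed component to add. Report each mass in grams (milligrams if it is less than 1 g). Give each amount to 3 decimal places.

Working volume: 1.2 L.
L-proline: 0.734 g/L × 1.2 L = 0.8808 g = 880.800 mg
sorbitol: 34.3 g/L × 1.2 L = 41.160 g
casamino acids: 9.34 g/L × 1.2 L = 11.208 g
manganese chloride tetrahydrate: 19.1 mg/L × 1.2 L = 22.920 mg
agar: 8.19 g/L × 1.2 L = 9.828 g
magnesium chloride hexahydrate: 2.09 g/L × 1.2 L = 2.508 g

L-proline 880.800 mg; sorbitol 41.160 g; casamino acids 11.208 g; manganese chloride tetrahydrate 22.920 mg; agar 9.828 g; magnesium chloride hexahydrate 2.508 g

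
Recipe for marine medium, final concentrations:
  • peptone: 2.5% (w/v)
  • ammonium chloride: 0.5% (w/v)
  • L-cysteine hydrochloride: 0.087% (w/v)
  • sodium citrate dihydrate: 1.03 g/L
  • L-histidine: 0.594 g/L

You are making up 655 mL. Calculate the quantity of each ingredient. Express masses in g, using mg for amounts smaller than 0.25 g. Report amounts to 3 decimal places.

Working volume: 655 mL = 0.655 L.
peptone: 2.5 g per 100 mL × 655 mL ÷ 100 = 16.375 g
ammonium chloride: 0.5 g per 100 mL × 655 mL ÷ 100 = 3.275 g
L-cysteine hydrochloride: 0.087 g per 100 mL × 655 mL ÷ 100 = 0.570 g
sodium citrate dihydrate: 1.03 g/L × 0.655 L = 0.675 g
L-histidine: 0.594 g/L × 0.655 L = 0.389 g

peptone 16.375 g; ammonium chloride 3.275 g; L-cysteine hydrochloride 0.570 g; sodium citrate dihydrate 0.675 g; L-histidine 0.389 g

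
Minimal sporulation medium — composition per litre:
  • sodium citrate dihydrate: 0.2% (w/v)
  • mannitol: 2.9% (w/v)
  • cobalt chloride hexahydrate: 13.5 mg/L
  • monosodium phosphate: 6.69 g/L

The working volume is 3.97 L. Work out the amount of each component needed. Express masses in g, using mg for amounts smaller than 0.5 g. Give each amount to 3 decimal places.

Scale factor relative to 1 L: 3.97.
sodium citrate dihydrate: 0.2% w/v = 2 g/L → 2 × 3.97 L = 7.940 g
mannitol: 2.9 g per 100 mL × 3970 mL ÷ 100 = 115.130 g
cobalt chloride hexahydrate: 13.5 mg/L × 3.97 L = 53.595 mg
monosodium phosphate: 6.69 g/L × 3.97 L = 26.559 g

sodium citrate dihydrate 7.940 g; mannitol 115.130 g; cobalt chloride hexahydrate 53.595 mg; monosodium phosphate 26.559 g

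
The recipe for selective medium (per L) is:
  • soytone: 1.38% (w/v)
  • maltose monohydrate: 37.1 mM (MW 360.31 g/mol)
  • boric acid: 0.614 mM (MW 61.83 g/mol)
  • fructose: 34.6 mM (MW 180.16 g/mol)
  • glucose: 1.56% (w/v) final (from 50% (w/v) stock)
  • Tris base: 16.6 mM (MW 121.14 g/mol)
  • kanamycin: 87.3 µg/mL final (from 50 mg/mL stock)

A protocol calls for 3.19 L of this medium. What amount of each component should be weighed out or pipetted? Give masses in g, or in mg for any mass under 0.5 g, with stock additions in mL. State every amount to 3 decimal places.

soytone 44.022 g; maltose monohydrate 42.642 g; boric acid 121.104 mg; fructose 19.885 g; glucose 99.528 mL; Tris base 6.415 g; kanamycin 5.570 mL

Scale factor relative to 1 L: 3.19.
soytone: 1.38% w/v = 13.8 g/L → 13.8 × 3.19 L = 44.022 g
maltose monohydrate: 37.1 mmol/L × 360.31 g/mol × 3.19 L ÷ 1000 = 42.642 g
boric acid: 0.614 mmol/L × 61.83 mg/mmol × 3.19 L = 121.104 mg
fructose: 34.6 mmol/L × 180.16 g/mol × 3.19 L ÷ 1000 = 19.885 g
glucose: C1V1 = C2V2 → 1.56% ÷ 50% × 3190 mL = 99.528 mL
Tris base: 16.6 mmol/L × 121.14 g/mol × 3.19 L ÷ 1000 = 6.415 g
kanamycin: dilute stock: 87.3 µg/mL × 3190 mL ÷ 50000 µg/mL = 5.570 mL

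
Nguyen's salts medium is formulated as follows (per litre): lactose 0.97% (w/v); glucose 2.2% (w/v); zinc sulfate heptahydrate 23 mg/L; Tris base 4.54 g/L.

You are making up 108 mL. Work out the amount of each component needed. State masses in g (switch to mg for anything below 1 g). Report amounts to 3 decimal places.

Scale factor relative to 1 L: 0.108.
lactose: 0.97% w/v = 9.7 g/L → 9.7 × 0.108 L = 1.048 g
glucose: 2.2 g per 100 mL × 108 mL ÷ 100 = 2.376 g
zinc sulfate heptahydrate: 23 mg/L × 0.108 L = 2.484 mg
Tris base: 4.54 g/L × 0.108 L = 0.49032 g = 490.320 mg

lactose 1.048 g; glucose 2.376 g; zinc sulfate heptahydrate 2.484 mg; Tris base 490.320 mg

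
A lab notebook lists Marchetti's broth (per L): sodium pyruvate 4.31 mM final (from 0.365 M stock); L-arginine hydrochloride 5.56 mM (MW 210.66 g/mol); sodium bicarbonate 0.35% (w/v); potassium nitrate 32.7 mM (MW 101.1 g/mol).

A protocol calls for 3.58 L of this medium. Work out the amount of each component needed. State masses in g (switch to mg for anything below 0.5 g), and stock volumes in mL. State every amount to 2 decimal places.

sodium pyruvate 42.27 mL; L-arginine hydrochloride 4.19 g; sodium bicarbonate 12.53 g; potassium nitrate 11.84 g

Working volume: 3.58 L.
sodium pyruvate: dilute stock: 4.31 mM × 3580 mL ÷ 365 mM = 42.27 mL
L-arginine hydrochloride: 5.56 mmol/L × 210.66 g/mol × 3.58 L ÷ 1000 = 4.19 g
sodium bicarbonate: 0.35 g per 100 mL × 3580 mL ÷ 100 = 12.53 g
potassium nitrate: 32.7 mmol/L × 101.1 g/mol × 3.58 L ÷ 1000 = 11.84 g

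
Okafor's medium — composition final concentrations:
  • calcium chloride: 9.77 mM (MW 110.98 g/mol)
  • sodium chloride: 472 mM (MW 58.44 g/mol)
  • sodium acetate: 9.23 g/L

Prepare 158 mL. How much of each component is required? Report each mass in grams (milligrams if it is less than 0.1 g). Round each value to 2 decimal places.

calcium chloride 0.17 g; sodium chloride 4.36 g; sodium acetate 1.46 g

Working volume: 158 mL = 0.158 L.
calcium chloride: 9.77 mmol/L × 110.98 g/mol × 0.158 L ÷ 1000 = 0.17 g
sodium chloride: 472 mmol/L × 58.44 g/mol × 0.158 L ÷ 1000 = 4.36 g
sodium acetate: 9.23 g/L × 0.158 L = 1.46 g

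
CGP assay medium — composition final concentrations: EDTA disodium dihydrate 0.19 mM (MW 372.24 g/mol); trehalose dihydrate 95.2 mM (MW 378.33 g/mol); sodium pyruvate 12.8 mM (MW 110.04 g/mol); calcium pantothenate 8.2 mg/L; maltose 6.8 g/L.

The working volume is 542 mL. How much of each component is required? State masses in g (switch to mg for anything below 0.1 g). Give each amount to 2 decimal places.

Working volume: 542 mL = 0.542 L.
EDTA disodium dihydrate: 0.19 mmol/L × 372.24 mg/mmol × 0.542 L = 38.33 mg
trehalose dihydrate: 95.2 mmol/L × 378.33 g/mol × 0.542 L ÷ 1000 = 19.52 g
sodium pyruvate: 12.8 mmol/L × 110.04 g/mol × 0.542 L ÷ 1000 = 0.76 g
calcium pantothenate: 8.2 mg/L × 0.542 L = 4.44 mg
maltose: 6.8 g/L × 0.542 L = 3.69 g

EDTA disodium dihydrate 38.33 mg; trehalose dihydrate 19.52 g; sodium pyruvate 0.76 g; calcium pantothenate 4.44 mg; maltose 3.69 g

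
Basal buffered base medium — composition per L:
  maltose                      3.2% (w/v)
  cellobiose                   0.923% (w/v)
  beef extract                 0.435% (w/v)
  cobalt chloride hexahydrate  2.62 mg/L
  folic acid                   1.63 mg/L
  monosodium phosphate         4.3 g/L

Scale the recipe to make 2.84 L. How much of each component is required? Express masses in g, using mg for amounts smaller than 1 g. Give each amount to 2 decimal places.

Scale factor relative to 1 L: 2.84.
maltose: 3.2% w/v = 32 g/L → 32 × 2.84 L = 90.88 g
cellobiose: 0.923 g per 100 mL × 2840 mL ÷ 100 = 26.21 g
beef extract: 0.435% w/v = 4.35 g/L → 4.35 × 2.84 L = 12.35 g
cobalt chloride hexahydrate: 2.62 mg/L × 2.84 L = 7.44 mg
folic acid: 1.63 mg/L × 2.84 L = 4.63 mg
monosodium phosphate: 4.3 g/L × 2.84 L = 12.21 g

maltose 90.88 g; cellobiose 26.21 g; beef extract 12.35 g; cobalt chloride hexahydrate 7.44 mg; folic acid 4.63 mg; monosodium phosphate 12.21 g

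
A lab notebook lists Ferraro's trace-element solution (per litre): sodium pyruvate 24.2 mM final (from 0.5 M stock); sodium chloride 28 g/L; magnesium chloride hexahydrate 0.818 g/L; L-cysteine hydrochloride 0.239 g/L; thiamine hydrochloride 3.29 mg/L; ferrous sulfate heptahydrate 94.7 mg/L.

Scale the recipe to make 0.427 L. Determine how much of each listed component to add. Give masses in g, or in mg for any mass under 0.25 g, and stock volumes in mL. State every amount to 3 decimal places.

Working volume: 0.427 L.
sodium pyruvate: V = C2·V2/C1 = 24.2 mM × 427 mL ÷ 500 mM = 20.667 mL
sodium chloride: 28 g/L × 0.427 L = 11.956 g
magnesium chloride hexahydrate: 0.818 g/L × 0.427 L = 0.349 g
L-cysteine hydrochloride: 0.239 g/L × 0.427 L = 0.102053 g = 102.053 mg
thiamine hydrochloride: 3.29 mg/L × 0.427 L = 1.405 mg
ferrous sulfate heptahydrate: 94.7 mg/L × 0.427 L = 40.437 mg

sodium pyruvate 20.667 mL; sodium chloride 11.956 g; magnesium chloride hexahydrate 0.349 g; L-cysteine hydrochloride 102.053 mg; thiamine hydrochloride 1.405 mg; ferrous sulfate heptahydrate 40.437 mg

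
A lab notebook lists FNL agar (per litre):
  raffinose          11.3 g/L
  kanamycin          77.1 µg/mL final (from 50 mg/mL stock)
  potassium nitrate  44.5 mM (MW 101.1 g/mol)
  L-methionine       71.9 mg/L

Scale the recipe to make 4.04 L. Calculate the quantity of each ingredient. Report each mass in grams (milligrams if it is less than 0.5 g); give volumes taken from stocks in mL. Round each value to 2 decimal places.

raffinose 45.65 g; kanamycin 6.23 mL; potassium nitrate 18.18 g; L-methionine 290.48 mg

Working volume: 4.04 L.
raffinose: 11.3 g/L × 4.04 L = 45.65 g
kanamycin: V = C2·V2/C1 = 77.1 µg/mL × 4040 mL ÷ 50000 µg/mL = 6.23 mL
potassium nitrate: 44.5 mmol/L × 101.1 g/mol × 4.04 L ÷ 1000 = 18.18 g
L-methionine: 71.9 mg/L × 4.04 L = 290.48 mg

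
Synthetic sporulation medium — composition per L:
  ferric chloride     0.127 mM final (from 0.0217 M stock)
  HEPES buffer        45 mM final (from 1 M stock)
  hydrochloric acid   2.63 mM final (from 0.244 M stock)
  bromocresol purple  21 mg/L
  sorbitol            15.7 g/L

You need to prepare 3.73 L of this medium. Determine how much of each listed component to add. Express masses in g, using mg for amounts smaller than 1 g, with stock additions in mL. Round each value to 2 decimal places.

Working volume: 3.73 L.
ferric chloride: dilute stock: 0.127 mM × 3730 mL ÷ 21.7 mM = 21.83 mL
HEPES buffer: dilute stock: 45 mM × 3730 mL ÷ 1000 mM = 167.85 mL
hydrochloric acid: dilute stock: 2.63 mM × 3730 mL ÷ 244 mM = 40.20 mL
bromocresol purple: 21 mg/L × 3.73 L = 78.33 mg
sorbitol: 15.7 g/L × 3.73 L = 58.56 g

ferric chloride 21.83 mL; HEPES buffer 167.85 mL; hydrochloric acid 40.20 mL; bromocresol purple 78.33 mg; sorbitol 58.56 g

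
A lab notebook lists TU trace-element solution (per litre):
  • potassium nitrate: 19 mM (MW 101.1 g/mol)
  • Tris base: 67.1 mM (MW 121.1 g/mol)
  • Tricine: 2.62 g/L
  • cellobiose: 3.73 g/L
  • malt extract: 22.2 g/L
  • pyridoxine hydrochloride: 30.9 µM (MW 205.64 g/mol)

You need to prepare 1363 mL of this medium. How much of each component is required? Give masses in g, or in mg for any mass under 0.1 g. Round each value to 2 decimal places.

Working volume: 1363 mL = 1.363 L.
potassium nitrate: 19 mmol/L × 101.1 g/mol × 1.363 L ÷ 1000 = 2.62 g
Tris base: 67.1 mmol/L × 121.1 g/mol × 1.363 L ÷ 1000 = 11.08 g
Tricine: 2.62 g/L × 1.363 L = 3.57 g
cellobiose: 3.73 g/L × 1.363 L = 5.08 g
malt extract: 22.2 g/L × 1.363 L = 30.26 g
pyridoxine hydrochloride: 30.9 µmol/L × 205.64 g/mol × 1.363 L ÷ 1000 = 8.66 mg

potassium nitrate 2.62 g; Tris base 11.08 g; Tricine 3.57 g; cellobiose 5.08 g; malt extract 30.26 g; pyridoxine hydrochloride 8.66 mg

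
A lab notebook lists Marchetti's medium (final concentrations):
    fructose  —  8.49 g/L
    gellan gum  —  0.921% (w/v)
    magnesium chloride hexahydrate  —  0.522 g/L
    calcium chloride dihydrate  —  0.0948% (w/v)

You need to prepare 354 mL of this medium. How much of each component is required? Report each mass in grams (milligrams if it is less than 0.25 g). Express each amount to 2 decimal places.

fructose 3.01 g; gellan gum 3.26 g; magnesium chloride hexahydrate 184.79 mg; calcium chloride dihydrate 0.34 g

Scale factor relative to 1 L: 0.354.
fructose: 8.49 g/L × 0.354 L = 3.01 g
gellan gum: 0.921% w/v = 9.21 g/L → 9.21 × 0.354 L = 3.26 g
magnesium chloride hexahydrate: 0.522 g/L × 0.354 L = 0.184788 g = 184.79 mg
calcium chloride dihydrate: 0.0948% w/v = 0.948 g/L → 0.948 × 0.354 L = 0.34 g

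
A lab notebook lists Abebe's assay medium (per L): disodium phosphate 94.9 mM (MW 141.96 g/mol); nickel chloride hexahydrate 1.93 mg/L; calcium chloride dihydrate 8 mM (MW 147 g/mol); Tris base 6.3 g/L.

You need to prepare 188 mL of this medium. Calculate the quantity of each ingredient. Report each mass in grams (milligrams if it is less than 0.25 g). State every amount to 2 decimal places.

Scale factor relative to 1 L: 0.188.
disodium phosphate: 94.9 mmol/L × 141.96 g/mol × 0.188 L ÷ 1000 = 2.53 g
nickel chloride hexahydrate: 1.93 mg/L × 0.188 L = 0.36 mg
calcium chloride dihydrate: 8 mmol/L × 147 mg/mmol × 0.188 L = 221.09 mg
Tris base: 6.3 g/L × 0.188 L = 1.18 g

disodium phosphate 2.53 g; nickel chloride hexahydrate 0.36 mg; calcium chloride dihydrate 221.09 mg; Tris base 1.18 g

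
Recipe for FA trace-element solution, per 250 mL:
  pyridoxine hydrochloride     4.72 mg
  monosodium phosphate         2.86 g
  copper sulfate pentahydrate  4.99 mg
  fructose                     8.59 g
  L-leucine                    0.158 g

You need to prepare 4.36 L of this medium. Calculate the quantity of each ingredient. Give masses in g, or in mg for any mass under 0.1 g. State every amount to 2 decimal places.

Ratio of target to recipe volume: 4360 / 250 = 17.44.
pyridoxine hydrochloride: 4.72 mg × (4360 mL / 250 mL) = 82.32 mg
monosodium phosphate: 2.86 g × (4360 mL / 250 mL) = 49.88 g
copper sulfate pentahydrate: 4.99 mg × (4360 mL / 250 mL) = 87.03 mg
fructose: 8.59 g × (4360 mL / 250 mL) = 149.81 g
L-leucine: 0.158 g × (4360 mL / 250 mL) = 2.76 g

pyridoxine hydrochloride 82.32 mg; monosodium phosphate 49.88 g; copper sulfate pentahydrate 87.03 mg; fructose 149.81 g; L-leucine 2.76 g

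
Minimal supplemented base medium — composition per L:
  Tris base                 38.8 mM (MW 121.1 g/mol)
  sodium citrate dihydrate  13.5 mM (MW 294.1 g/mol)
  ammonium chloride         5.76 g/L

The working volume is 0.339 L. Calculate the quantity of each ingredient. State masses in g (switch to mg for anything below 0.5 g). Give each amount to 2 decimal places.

Scale factor relative to 1 L: 0.339.
Tris base: 38.8 mmol/L × 121.1 g/mol × 0.339 L ÷ 1000 = 1.59 g
sodium citrate dihydrate: 13.5 mmol/L × 294.1 g/mol × 0.339 L ÷ 1000 = 1.35 g
ammonium chloride: 5.76 g/L × 0.339 L = 1.95 g

Tris base 1.59 g; sodium citrate dihydrate 1.35 g; ammonium chloride 1.95 g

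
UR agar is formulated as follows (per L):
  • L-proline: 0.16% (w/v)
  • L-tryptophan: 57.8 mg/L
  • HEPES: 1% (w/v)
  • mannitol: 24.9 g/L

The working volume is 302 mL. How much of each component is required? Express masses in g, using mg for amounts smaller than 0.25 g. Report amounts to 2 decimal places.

Target volume = 302 mL = 0.302 L.
L-proline: 0.16% w/v = 1.6 g/L → 1.6 × 0.302 L = 0.48 g
L-tryptophan: 57.8 mg/L × 0.302 L = 17.46 mg
HEPES: 1 g per 100 mL × 302 mL ÷ 100 = 3.02 g
mannitol: 24.9 g/L × 0.302 L = 7.52 g

L-proline 0.48 g; L-tryptophan 17.46 mg; HEPES 3.02 g; mannitol 7.52 g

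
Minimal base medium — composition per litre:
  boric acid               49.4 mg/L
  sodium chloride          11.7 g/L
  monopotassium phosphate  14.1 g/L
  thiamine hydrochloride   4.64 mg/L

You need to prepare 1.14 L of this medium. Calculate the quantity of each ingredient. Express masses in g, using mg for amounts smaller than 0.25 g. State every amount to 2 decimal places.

Working volume: 1.14 L.
boric acid: 49.4 mg/L × 1.14 L = 56.32 mg
sodium chloride: 11.7 g/L × 1.14 L = 13.34 g
monopotassium phosphate: 14.1 g/L × 1.14 L = 16.07 g
thiamine hydrochloride: 4.64 mg/L × 1.14 L = 5.29 mg

boric acid 56.32 mg; sodium chloride 13.34 g; monopotassium phosphate 16.07 g; thiamine hydrochloride 5.29 mg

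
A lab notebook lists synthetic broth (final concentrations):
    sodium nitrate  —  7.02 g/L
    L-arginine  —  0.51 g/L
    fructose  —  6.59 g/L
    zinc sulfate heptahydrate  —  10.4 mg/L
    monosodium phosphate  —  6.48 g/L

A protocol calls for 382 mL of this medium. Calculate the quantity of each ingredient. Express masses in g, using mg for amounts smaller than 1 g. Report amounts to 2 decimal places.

sodium nitrate 2.68 g; L-arginine 194.82 mg; fructose 2.52 g; zinc sulfate heptahydrate 3.97 mg; monosodium phosphate 2.48 g

Scale factor relative to 1 L: 0.382.
sodium nitrate: 7.02 g/L × 0.382 L = 2.68 g
L-arginine: 0.51 g/L × 0.382 L = 0.19482 g = 194.82 mg
fructose: 6.59 g/L × 0.382 L = 2.52 g
zinc sulfate heptahydrate: 10.4 mg/L × 0.382 L = 3.97 mg
monosodium phosphate: 6.48 g/L × 0.382 L = 2.48 g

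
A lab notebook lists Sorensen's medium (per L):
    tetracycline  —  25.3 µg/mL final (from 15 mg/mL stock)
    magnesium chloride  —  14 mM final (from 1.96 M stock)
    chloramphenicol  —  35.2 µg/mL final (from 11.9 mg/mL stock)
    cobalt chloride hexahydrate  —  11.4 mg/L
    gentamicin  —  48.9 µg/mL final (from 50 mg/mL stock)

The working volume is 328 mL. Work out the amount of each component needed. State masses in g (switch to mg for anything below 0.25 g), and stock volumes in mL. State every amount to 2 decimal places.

tetracycline 0.55 mL; magnesium chloride 2.34 mL; chloramphenicol 0.97 mL; cobalt chloride hexahydrate 3.74 mg; gentamicin 0.32 mL

Scale factor relative to 1 L: 0.328.
tetracycline: V = C2·V2/C1 = 25.3 µg/mL × 328 mL ÷ 15000 µg/mL = 0.55 mL
magnesium chloride: dilute stock: 14 mM × 328 mL ÷ 1960 mM = 2.34 mL
chloramphenicol: C1V1 = C2V2 → 35.2 µg/mL × 328 mL ÷ 11900 µg/mL = 0.97 mL
cobalt chloride hexahydrate: 11.4 mg/L × 0.328 L = 3.74 mg
gentamicin: V = C2·V2/C1 = 48.9 µg/mL × 328 mL ÷ 50000 µg/mL = 0.32 mL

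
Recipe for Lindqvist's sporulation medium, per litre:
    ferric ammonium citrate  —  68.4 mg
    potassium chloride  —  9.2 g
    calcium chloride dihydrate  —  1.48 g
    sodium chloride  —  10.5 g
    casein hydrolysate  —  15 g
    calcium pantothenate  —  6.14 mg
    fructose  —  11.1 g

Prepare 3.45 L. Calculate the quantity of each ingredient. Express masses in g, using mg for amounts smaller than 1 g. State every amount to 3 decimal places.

ferric ammonium citrate 235.980 mg; potassium chloride 31.740 g; calcium chloride dihydrate 5.106 g; sodium chloride 36.225 g; casein hydrolysate 51.750 g; calcium pantothenate 21.183 mg; fructose 38.295 g

Scale factor = 3450 mL / 1000 mL = 3.45.
ferric ammonium citrate: 68.4 mg × (3450 mL / 1000 mL) = 235.980 mg
potassium chloride: 9.2 g × (3450 mL / 1000 mL) = 31.740 g
calcium chloride dihydrate: 1.48 g × (3450 mL / 1000 mL) = 5.106 g
sodium chloride: 10.5 g × (3450 mL / 1000 mL) = 36.225 g
casein hydrolysate: 15 g × (3450 mL / 1000 mL) = 51.750 g
calcium pantothenate: 6.14 mg × (3450 mL / 1000 mL) = 21.183 mg
fructose: 11.1 g × (3450 mL / 1000 mL) = 38.295 g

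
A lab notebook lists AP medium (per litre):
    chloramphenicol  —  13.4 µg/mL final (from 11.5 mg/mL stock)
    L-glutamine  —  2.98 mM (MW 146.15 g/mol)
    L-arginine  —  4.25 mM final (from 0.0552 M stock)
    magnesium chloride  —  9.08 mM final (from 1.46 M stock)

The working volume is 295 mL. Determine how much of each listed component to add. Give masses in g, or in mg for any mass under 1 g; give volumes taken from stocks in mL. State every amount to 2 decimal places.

Working volume: 295 mL = 0.295 L.
chloramphenicol: dilute stock: 13.4 µg/mL × 295 mL ÷ 11500 µg/mL = 0.34 mL
L-glutamine: 2.98 mmol/L × 146.15 mg/mmol × 0.295 L = 128.48 mg
L-arginine: V = C2·V2/C1 = 4.25 mM × 295 mL ÷ 55.2 mM = 22.71 mL
magnesium chloride: V = C2·V2/C1 = 9.08 mM × 295 mL ÷ 1460 mM = 1.83 mL

chloramphenicol 0.34 mL; L-glutamine 128.48 mg; L-arginine 22.71 mL; magnesium chloride 1.83 mL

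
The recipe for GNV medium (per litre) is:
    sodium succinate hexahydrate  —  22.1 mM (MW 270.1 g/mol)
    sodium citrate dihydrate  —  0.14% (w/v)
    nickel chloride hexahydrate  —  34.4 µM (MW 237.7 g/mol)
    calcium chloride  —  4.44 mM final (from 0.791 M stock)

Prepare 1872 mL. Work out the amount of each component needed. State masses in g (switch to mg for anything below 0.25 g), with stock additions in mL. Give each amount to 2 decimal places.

Working volume: 1872 mL = 1.872 L.
sodium succinate hexahydrate: 22.1 mmol/L × 270.1 g/mol × 1.872 L ÷ 1000 = 11.17 g
sodium citrate dihydrate: 0.14 g per 100 mL × 1872 mL ÷ 100 = 2.62 g
nickel chloride hexahydrate: 34.4 µmol/L × 237.7 g/mol × 1.872 L ÷ 1000 = 15.31 mg
calcium chloride: dilute stock: 4.44 mM × 1872 mL ÷ 791 mM = 10.51 mL

sodium succinate hexahydrate 11.17 g; sodium citrate dihydrate 2.62 g; nickel chloride hexahydrate 15.31 mg; calcium chloride 10.51 mL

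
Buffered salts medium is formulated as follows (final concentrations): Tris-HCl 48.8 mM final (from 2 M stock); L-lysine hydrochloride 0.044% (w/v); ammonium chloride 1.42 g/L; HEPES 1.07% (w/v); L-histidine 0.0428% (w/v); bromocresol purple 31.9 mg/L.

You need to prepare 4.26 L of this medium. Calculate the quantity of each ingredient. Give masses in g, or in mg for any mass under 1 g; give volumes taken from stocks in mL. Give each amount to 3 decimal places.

Scale factor relative to 1 L: 4.26.
Tris-HCl: dilute stock: 48.8 mM × 4260 mL ÷ 2000 mM = 103.944 mL
L-lysine hydrochloride: 0.044% w/v = 0.44 g/L → 0.44 × 4.26 L = 1.874 g
ammonium chloride: 1.42 g/L × 4.26 L = 6.049 g
HEPES: 1.07 g per 100 mL × 4260 mL ÷ 100 = 45.582 g
L-histidine: 0.0428% w/v = 0.428 g/L → 0.428 × 4.26 L = 1.823 g
bromocresol purple: 31.9 mg/L × 4.26 L = 135.894 mg

Tris-HCl 103.944 mL; L-lysine hydrochloride 1.874 g; ammonium chloride 6.049 g; HEPES 45.582 g; L-histidine 1.823 g; bromocresol purple 135.894 mg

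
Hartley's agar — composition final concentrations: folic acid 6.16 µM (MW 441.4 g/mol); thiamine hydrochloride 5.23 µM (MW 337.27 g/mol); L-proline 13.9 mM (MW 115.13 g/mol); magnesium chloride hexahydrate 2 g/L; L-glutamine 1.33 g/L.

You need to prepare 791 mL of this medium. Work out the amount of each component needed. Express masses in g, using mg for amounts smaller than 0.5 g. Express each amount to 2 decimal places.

Scale factor relative to 1 L: 0.791.
folic acid: 6.16 µmol/L × 441.4 g/mol × 0.791 L ÷ 1000 = 2.15 mg
thiamine hydrochloride: 5.23 µmol/L × 337.27 g/mol × 0.791 L ÷ 1000 = 1.40 mg
L-proline: 13.9 mmol/L × 115.13 g/mol × 0.791 L ÷ 1000 = 1.27 g
magnesium chloride hexahydrate: 2 g/L × 0.791 L = 1.58 g
L-glutamine: 1.33 g/L × 0.791 L = 1.05 g

folic acid 2.15 mg; thiamine hydrochloride 1.40 mg; L-proline 1.27 g; magnesium chloride hexahydrate 1.58 g; L-glutamine 1.05 g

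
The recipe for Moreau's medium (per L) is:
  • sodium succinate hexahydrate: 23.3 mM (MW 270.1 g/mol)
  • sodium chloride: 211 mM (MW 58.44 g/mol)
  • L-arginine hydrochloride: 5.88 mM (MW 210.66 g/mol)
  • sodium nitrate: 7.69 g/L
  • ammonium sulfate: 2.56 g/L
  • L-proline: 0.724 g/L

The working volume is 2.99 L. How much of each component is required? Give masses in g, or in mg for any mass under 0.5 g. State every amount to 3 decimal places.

sodium succinate hexahydrate 18.817 g; sodium chloride 36.869 g; L-arginine hydrochloride 3.704 g; sodium nitrate 22.993 g; ammonium sulfate 7.654 g; L-proline 2.165 g

Working volume: 2.99 L.
sodium succinate hexahydrate: 23.3 mmol/L × 270.1 g/mol × 2.99 L ÷ 1000 = 18.817 g
sodium chloride: 211 mmol/L × 58.44 g/mol × 2.99 L ÷ 1000 = 36.869 g
L-arginine hydrochloride: 5.88 mmol/L × 210.66 g/mol × 2.99 L ÷ 1000 = 3.704 g
sodium nitrate: 7.69 g/L × 2.99 L = 22.993 g
ammonium sulfate: 2.56 g/L × 2.99 L = 7.654 g
L-proline: 0.724 g/L × 2.99 L = 2.165 g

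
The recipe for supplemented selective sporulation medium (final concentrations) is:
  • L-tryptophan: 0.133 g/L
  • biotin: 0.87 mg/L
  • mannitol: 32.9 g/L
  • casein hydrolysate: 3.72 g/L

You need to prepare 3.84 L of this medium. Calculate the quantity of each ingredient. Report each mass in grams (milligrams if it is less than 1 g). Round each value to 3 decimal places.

Working volume: 3.84 L.
L-tryptophan: 0.133 g/L × 3.84 L = 0.51072 g = 510.720 mg
biotin: 0.87 mg/L × 3.84 L = 3.341 mg
mannitol: 32.9 g/L × 3.84 L = 126.336 g
casein hydrolysate: 3.72 g/L × 3.84 L = 14.285 g

L-tryptophan 510.720 mg; biotin 3.341 mg; mannitol 126.336 g; casein hydrolysate 14.285 g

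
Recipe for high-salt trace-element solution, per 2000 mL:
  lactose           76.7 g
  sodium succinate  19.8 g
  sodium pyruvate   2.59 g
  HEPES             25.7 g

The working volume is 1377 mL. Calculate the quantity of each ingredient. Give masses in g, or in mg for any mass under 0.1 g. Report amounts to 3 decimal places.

lactose 52.808 g; sodium succinate 13.632 g; sodium pyruvate 1.783 g; HEPES 17.694 g

Ratio of target to recipe volume: 1377 / 2000 = 0.6885.
lactose: 76.7 g × (1377 mL / 2000 mL) = 52.808 g
sodium succinate: 19.8 g × (1377 mL / 2000 mL) = 13.632 g
sodium pyruvate: 2.59 g × (1377 mL / 2000 mL) = 1.783 g
HEPES: 25.7 g × (1377 mL / 2000 mL) = 17.694 g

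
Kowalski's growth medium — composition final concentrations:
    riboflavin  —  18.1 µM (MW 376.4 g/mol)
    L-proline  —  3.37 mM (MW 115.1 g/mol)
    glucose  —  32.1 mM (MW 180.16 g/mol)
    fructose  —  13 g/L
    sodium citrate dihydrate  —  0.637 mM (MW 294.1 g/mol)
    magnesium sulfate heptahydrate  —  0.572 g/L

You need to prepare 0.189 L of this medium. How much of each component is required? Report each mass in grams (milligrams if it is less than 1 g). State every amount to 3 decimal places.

Scale factor relative to 1 L: 0.189.
riboflavin: 18.1 µmol/L × 376.4 g/mol × 0.189 L ÷ 1000 = 1.288 mg
L-proline: 3.37 mmol/L × 115.1 mg/mmol × 0.189 L = 73.311 mg
glucose: 32.1 mmol/L × 180.16 g/mol × 0.189 L ÷ 1000 = 1.093 g
fructose: 13 g/L × 0.189 L = 2.457 g
sodium citrate dihydrate: 0.637 mmol/L × 294.1 mg/mmol × 0.189 L = 35.408 mg
magnesium sulfate heptahydrate: 0.572 g/L × 0.189 L = 0.108108 g = 108.108 mg

riboflavin 1.288 mg; L-proline 73.311 mg; glucose 1.093 g; fructose 2.457 g; sodium citrate dihydrate 35.408 mg; magnesium sulfate heptahydrate 108.108 mg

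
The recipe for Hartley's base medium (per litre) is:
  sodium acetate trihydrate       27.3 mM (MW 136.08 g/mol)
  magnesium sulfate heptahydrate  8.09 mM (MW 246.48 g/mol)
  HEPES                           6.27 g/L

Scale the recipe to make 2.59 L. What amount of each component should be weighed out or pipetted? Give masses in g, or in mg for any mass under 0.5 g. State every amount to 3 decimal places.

sodium acetate trihydrate 9.622 g; magnesium sulfate heptahydrate 5.165 g; HEPES 16.239 g

Working volume: 2.59 L.
sodium acetate trihydrate: 27.3 mmol/L × 136.08 g/mol × 2.59 L ÷ 1000 = 9.622 g
magnesium sulfate heptahydrate: 8.09 mmol/L × 246.48 g/mol × 2.59 L ÷ 1000 = 5.165 g
HEPES: 6.27 g/L × 2.59 L = 16.239 g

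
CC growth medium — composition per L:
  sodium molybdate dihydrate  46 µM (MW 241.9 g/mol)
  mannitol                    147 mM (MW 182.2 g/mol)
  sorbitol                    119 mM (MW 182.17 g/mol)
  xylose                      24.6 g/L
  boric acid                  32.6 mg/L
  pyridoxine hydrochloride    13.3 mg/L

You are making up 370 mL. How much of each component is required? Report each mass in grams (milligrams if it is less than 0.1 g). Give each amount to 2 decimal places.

Scale factor relative to 1 L: 0.37.
sodium molybdate dihydrate: 46 µmol/L × 241.9 g/mol × 0.37 L ÷ 1000 = 4.12 mg
mannitol: 147 mmol/L × 182.2 g/mol × 0.37 L ÷ 1000 = 9.91 g
sorbitol: 119 mmol/L × 182.17 g/mol × 0.37 L ÷ 1000 = 8.02 g
xylose: 24.6 g/L × 0.37 L = 9.10 g
boric acid: 32.6 mg/L × 0.37 L = 12.06 mg
pyridoxine hydrochloride: 13.3 mg/L × 0.37 L = 4.92 mg

sodium molybdate dihydrate 4.12 mg; mannitol 9.91 g; sorbitol 8.02 g; xylose 9.10 g; boric acid 12.06 mg; pyridoxine hydrochloride 4.92 mg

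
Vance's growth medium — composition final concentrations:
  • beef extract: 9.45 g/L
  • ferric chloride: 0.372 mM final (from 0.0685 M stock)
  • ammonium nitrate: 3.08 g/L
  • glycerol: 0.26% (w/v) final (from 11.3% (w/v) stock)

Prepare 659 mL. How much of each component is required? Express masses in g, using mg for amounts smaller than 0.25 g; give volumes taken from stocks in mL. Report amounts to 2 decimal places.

Target volume = 659 mL = 0.659 L.
beef extract: 9.45 g/L × 0.659 L = 6.23 g
ferric chloride: C1V1 = C2V2 → 0.372 mM × 659 mL ÷ 68.5 mM = 3.58 mL
ammonium nitrate: 3.08 g/L × 0.659 L = 2.03 g
glycerol: V = C2·V2/C1 = 0.26% ÷ 11.3% × 659 mL = 15.16 mL

beef extract 6.23 g; ferric chloride 3.58 mL; ammonium nitrate 2.03 g; glycerol 15.16 mL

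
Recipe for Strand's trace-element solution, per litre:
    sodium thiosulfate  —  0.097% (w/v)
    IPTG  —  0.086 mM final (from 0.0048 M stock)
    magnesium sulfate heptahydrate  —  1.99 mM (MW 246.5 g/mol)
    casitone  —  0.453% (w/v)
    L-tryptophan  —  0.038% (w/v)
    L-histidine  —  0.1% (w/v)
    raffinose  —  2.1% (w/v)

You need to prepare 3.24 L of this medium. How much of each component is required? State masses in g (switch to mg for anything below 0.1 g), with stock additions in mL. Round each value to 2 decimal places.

Working volume: 3.24 L.
sodium thiosulfate: 0.097 g per 100 mL × 3240 mL ÷ 100 = 3.14 g
IPTG: dilute stock: 0.086 mM × 3240 mL ÷ 4.8 mM = 58.05 mL
magnesium sulfate heptahydrate: 1.99 mmol/L × 246.5 g/mol × 3.24 L ÷ 1000 = 1.59 g
casitone: 0.453% w/v = 4.53 g/L → 4.53 × 3.24 L = 14.68 g
L-tryptophan: 0.038% w/v = 0.38 g/L → 0.38 × 3.24 L = 1.23 g
L-histidine: 0.1 g per 100 mL × 3240 mL ÷ 100 = 3.24 g
raffinose: 2.1 g per 100 mL × 3240 mL ÷ 100 = 68.04 g

sodium thiosulfate 3.14 g; IPTG 58.05 mL; magnesium sulfate heptahydrate 1.59 g; casitone 14.68 g; L-tryptophan 1.23 g; L-histidine 3.24 g; raffinose 68.04 g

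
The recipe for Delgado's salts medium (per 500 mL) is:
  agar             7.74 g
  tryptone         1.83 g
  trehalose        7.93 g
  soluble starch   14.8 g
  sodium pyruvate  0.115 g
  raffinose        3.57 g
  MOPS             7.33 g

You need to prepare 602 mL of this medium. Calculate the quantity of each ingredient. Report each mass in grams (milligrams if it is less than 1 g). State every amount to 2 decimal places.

Ratio of target to recipe volume: 602 / 500 = 1.204.
agar: 7.74 g × (602 mL / 500 mL) = 9.32 g
tryptone: 1.83 g × (602 mL / 500 mL) = 2.20 g
trehalose: 7.93 g × (602 mL / 500 mL) = 9.55 g
soluble starch: 14.8 g × (602 mL / 500 mL) = 17.82 g
sodium pyruvate: 0.115 g × (602 mL / 500 mL) = 0.13846 g = 138.46 mg
raffinose: 3.57 g × (602 mL / 500 mL) = 4.30 g
MOPS: 7.33 g × (602 mL / 500 mL) = 8.83 g

agar 9.32 g; tryptone 2.20 g; trehalose 9.55 g; soluble starch 17.82 g; sodium pyruvate 138.46 mg; raffinose 4.30 g; MOPS 8.83 g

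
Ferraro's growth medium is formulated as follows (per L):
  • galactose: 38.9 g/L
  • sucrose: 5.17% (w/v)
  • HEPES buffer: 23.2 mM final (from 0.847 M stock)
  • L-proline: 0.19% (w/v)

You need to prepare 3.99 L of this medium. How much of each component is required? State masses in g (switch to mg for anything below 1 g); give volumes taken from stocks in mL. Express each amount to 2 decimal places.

galactose 155.21 g; sucrose 206.28 g; HEPES buffer 109.29 mL; L-proline 7.58 g

Working volume: 3.99 L.
galactose: 38.9 g/L × 3.99 L = 155.21 g
sucrose: 5.17 g per 100 mL × 3990 mL ÷ 100 = 206.28 g
HEPES buffer: V = C2·V2/C1 = 23.2 mM × 3990 mL ÷ 847 mM = 109.29 mL
L-proline: 0.19 g per 100 mL × 3990 mL ÷ 100 = 7.58 g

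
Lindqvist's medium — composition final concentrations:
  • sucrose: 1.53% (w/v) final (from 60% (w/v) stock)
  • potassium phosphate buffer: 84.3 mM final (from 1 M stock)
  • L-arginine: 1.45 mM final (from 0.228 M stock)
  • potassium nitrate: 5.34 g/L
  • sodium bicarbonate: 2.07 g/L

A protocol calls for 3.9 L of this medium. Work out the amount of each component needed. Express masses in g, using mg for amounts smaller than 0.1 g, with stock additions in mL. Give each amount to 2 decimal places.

Scale factor relative to 1 L: 3.9.
sucrose: V = C2·V2/C1 = 1.53% ÷ 60% × 3900 mL = 99.45 mL
potassium phosphate buffer: V = C2·V2/C1 = 84.3 mM × 3900 mL ÷ 1000 mM = 328.77 mL
L-arginine: V = C2·V2/C1 = 1.45 mM × 3900 mL ÷ 228 mM = 24.80 mL
potassium nitrate: 5.34 g/L × 3.9 L = 20.83 g
sodium bicarbonate: 2.07 g/L × 3.9 L = 8.07 g

sucrose 99.45 mL; potassium phosphate buffer 328.77 mL; L-arginine 24.80 mL; potassium nitrate 20.83 g; sodium bicarbonate 8.07 g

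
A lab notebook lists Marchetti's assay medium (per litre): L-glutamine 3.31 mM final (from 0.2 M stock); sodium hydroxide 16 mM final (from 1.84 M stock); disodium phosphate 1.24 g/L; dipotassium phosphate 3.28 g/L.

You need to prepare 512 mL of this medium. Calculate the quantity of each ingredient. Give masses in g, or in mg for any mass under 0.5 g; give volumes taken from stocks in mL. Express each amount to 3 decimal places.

L-glutamine 8.474 mL; sodium hydroxide 4.452 mL; disodium phosphate 0.635 g; dipotassium phosphate 1.679 g

Target volume = 512 mL = 0.512 L.
L-glutamine: dilute stock: 3.31 mM × 512 mL ÷ 200 mM = 8.474 mL
sodium hydroxide: dilute stock: 16 mM × 512 mL ÷ 1840 mM = 4.452 mL
disodium phosphate: 1.24 g/L × 0.512 L = 0.635 g
dipotassium phosphate: 3.28 g/L × 0.512 L = 1.679 g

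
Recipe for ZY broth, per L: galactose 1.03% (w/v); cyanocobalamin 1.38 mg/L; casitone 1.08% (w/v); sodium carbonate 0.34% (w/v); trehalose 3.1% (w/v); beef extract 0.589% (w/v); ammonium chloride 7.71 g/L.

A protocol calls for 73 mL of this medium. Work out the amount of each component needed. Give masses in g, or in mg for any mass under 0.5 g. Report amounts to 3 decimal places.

galactose 0.752 g; cyanocobalamin 0.101 mg; casitone 0.788 g; sodium carbonate 248.200 mg; trehalose 2.263 g; beef extract 429.970 mg; ammonium chloride 0.563 g

Target volume = 73 mL = 0.073 L.
galactose: 1.03% w/v = 10.3 g/L → 10.3 × 0.073 L = 0.752 g
cyanocobalamin: 1.38 mg/L × 0.073 L = 0.101 mg
casitone: 1.08% w/v = 10.8 g/L → 10.8 × 0.073 L = 0.788 g
sodium carbonate: 0.34% w/v = 3.4 g/L → 3.4 × 0.073 L = 0.2482 g = 248.200 mg
trehalose: 3.1 g per 100 mL × 73 mL ÷ 100 = 2.263 g
beef extract: 0.589% w/v = 5.89 g/L → 5.89 × 0.073 L = 0.42997 g = 429.970 mg
ammonium chloride: 7.71 g/L × 0.073 L = 0.563 g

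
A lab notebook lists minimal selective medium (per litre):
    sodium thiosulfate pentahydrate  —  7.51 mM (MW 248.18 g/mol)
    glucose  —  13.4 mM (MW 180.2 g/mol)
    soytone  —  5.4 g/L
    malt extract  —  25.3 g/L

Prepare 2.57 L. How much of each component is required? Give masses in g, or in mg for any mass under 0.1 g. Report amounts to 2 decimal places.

Scale factor relative to 1 L: 2.57.
sodium thiosulfate pentahydrate: 7.51 mmol/L × 248.18 g/mol × 2.57 L ÷ 1000 = 4.79 g
glucose: 13.4 mmol/L × 180.2 g/mol × 2.57 L ÷ 1000 = 6.21 g
soytone: 5.4 g/L × 2.57 L = 13.88 g
malt extract: 25.3 g/L × 2.57 L = 65.02 g

sodium thiosulfate pentahydrate 4.79 g; glucose 6.21 g; soytone 13.88 g; malt extract 65.02 g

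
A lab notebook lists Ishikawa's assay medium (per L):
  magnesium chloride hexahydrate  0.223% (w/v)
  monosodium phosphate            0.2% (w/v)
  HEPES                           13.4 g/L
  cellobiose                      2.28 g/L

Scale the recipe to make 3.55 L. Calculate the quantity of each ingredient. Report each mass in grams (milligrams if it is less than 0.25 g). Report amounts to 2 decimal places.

magnesium chloride hexahydrate 7.92 g; monosodium phosphate 7.10 g; HEPES 47.57 g; cellobiose 8.09 g

Working volume: 3.55 L.
magnesium chloride hexahydrate: 0.223% w/v = 2.23 g/L → 2.23 × 3.55 L = 7.92 g
monosodium phosphate: 0.2% w/v = 2 g/L → 2 × 3.55 L = 7.10 g
HEPES: 13.4 g/L × 3.55 L = 47.57 g
cellobiose: 2.28 g/L × 3.55 L = 8.09 g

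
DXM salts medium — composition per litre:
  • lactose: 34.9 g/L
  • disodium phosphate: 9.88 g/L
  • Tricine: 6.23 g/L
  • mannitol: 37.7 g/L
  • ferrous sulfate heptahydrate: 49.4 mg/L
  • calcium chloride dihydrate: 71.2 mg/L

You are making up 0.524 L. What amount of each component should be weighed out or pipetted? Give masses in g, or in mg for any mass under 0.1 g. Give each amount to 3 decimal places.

lactose 18.288 g; disodium phosphate 5.177 g; Tricine 3.265 g; mannitol 19.755 g; ferrous sulfate heptahydrate 25.886 mg; calcium chloride dihydrate 37.309 mg

Scale factor relative to 1 L: 0.524.
lactose: 34.9 g/L × 0.524 L = 18.288 g
disodium phosphate: 9.88 g/L × 0.524 L = 5.177 g
Tricine: 6.23 g/L × 0.524 L = 3.265 g
mannitol: 37.7 g/L × 0.524 L = 19.755 g
ferrous sulfate heptahydrate: 49.4 mg/L × 0.524 L = 25.886 mg
calcium chloride dihydrate: 71.2 mg/L × 0.524 L = 37.309 mg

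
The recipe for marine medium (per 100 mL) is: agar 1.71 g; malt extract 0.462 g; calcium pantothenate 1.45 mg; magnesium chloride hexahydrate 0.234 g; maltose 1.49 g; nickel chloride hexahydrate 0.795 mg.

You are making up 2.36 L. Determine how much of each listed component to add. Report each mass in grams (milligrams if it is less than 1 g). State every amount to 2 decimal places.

agar 40.36 g; malt extract 10.90 g; calcium pantothenate 34.22 mg; magnesium chloride hexahydrate 5.52 g; maltose 35.16 g; nickel chloride hexahydrate 18.76 mg

Scale factor = 2360 mL / 100 mL = 23.6.
agar: 1.71 g × (2360 mL / 100 mL) = 40.36 g
malt extract: 0.462 g × (2360 mL / 100 mL) = 10.90 g
calcium pantothenate: 1.45 mg × (2360 mL / 100 mL) = 34.22 mg
magnesium chloride hexahydrate: 0.234 g × (2360 mL / 100 mL) = 5.52 g
maltose: 1.49 g × (2360 mL / 100 mL) = 35.16 g
nickel chloride hexahydrate: 0.795 mg × (2360 mL / 100 mL) = 18.76 mg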